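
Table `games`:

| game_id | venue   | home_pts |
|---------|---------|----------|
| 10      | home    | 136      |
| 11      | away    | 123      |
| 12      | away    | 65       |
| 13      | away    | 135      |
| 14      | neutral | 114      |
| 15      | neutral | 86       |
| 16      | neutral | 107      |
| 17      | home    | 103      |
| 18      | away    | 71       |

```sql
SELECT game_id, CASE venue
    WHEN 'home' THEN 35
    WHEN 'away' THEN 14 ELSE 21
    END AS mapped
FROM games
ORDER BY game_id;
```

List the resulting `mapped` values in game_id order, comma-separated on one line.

35, 14, 14, 14, 21, 21, 21, 35, 14

game_id=10: venue='home' → 35
game_id=11: venue='away' → 14
game_id=12: venue='away' → 14
game_id=13: venue='away' → 14
game_id=14: ELSE → 21
game_id=15: ELSE → 21
game_id=16: ELSE → 21
game_id=17: venue='home' → 35
game_id=18: venue='away' → 14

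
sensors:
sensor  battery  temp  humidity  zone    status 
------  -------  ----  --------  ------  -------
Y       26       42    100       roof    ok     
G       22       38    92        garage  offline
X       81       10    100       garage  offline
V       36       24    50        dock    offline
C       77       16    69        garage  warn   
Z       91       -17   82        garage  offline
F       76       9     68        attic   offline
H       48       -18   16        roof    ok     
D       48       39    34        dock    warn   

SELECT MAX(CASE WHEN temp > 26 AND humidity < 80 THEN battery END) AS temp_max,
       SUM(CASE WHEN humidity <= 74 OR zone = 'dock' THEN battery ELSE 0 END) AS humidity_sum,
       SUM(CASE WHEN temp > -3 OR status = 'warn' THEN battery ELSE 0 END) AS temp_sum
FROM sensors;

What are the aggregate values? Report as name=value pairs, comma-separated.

temp_max=48, humidity_sum=285, temp_sum=366

[temp_max: temp > 26 AND humidity < 80]
sensor=Y: ✗
sensor=G: ✗
sensor=X: ✗
sensor=V: ✗
sensor=C: ✗
sensor=Z: ✗
sensor=F: ✗
sensor=H: ✗
sensor=D: ✓ → 48
temp_max = MAX(48) = 48
—
[humidity_sum: humidity <= 74 OR zone = 'dock']
sensor=Y: ✗
sensor=G: ✗
sensor=X: ✗
sensor=V: ✓ → 36
sensor=C: ✓ → 77
sensor=Z: ✗
sensor=F: ✓ → 76
sensor=H: ✓ → 48
sensor=D: ✓ → 48
humidity_sum = 36 + 77 + 76 + 48 + 48 = 285
—
[temp_sum: temp > -3 OR status = 'warn']
sensor=Y: ✓ → 26
sensor=G: ✓ → 22
sensor=X: ✓ → 81
sensor=V: ✓ → 36
sensor=C: ✓ → 77
sensor=Z: ✗
sensor=F: ✓ → 76
sensor=H: ✗
sensor=D: ✓ → 48
temp_sum = 26 + 22 + 81 + 36 + 77 + 76 + 48 = 366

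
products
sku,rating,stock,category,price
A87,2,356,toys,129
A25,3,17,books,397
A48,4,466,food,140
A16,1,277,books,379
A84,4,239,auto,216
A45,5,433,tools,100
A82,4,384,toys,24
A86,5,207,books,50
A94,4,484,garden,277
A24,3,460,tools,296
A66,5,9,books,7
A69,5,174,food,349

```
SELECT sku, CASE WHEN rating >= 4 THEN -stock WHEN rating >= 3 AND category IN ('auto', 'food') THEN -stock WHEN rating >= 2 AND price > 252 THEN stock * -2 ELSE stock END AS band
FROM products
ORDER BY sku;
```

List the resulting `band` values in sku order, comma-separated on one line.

277, -920, -34, -433, -466, -9, -174, -384, -239, -207, 356, -484

sku=A16: ELSE → 277
sku=A24: rating >= 2 AND price > 252 → -920
sku=A25: rating >= 2 AND price > 252 → -34
sku=A45: rating >= 4 → -433
sku=A48: rating >= 4 → -466
sku=A66: rating >= 4 → -9
sku=A69: rating >= 4 → -174
sku=A82: rating >= 4 → -384
sku=A84: rating >= 4 → -239
sku=A86: rating >= 4 → -207
sku=A87: ELSE → 356
sku=A94: rating >= 4 → -484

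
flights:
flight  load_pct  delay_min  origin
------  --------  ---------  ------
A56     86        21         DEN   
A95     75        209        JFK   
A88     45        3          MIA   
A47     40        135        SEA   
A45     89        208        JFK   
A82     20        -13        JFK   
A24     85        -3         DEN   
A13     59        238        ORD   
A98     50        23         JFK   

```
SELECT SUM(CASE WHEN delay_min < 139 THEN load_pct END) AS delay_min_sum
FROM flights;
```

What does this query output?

flight=A56: ✓ → 86
flight=A95: ✗
flight=A88: ✓ → 45
flight=A47: ✓ → 40
flight=A45: ✗
flight=A82: ✓ → 20
flight=A24: ✓ → 85
flight=A13: ✗
flight=A98: ✓ → 50
delay_min_sum = 86 + 45 + 40 + 20 + 85 + 50 = 326

326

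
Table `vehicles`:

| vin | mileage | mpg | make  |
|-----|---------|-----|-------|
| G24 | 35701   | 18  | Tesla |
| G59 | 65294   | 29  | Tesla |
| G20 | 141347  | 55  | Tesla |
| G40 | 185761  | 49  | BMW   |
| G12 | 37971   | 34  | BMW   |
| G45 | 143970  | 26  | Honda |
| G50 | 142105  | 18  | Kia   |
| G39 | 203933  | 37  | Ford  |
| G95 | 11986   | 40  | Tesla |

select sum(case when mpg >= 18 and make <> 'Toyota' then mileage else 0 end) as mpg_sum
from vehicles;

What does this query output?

968068

vin=G24: ✓ → 35701
vin=G59: ✓ → 65294
vin=G20: ✓ → 141347
vin=G40: ✓ → 185761
vin=G12: ✓ → 37971
vin=G45: ✓ → 143970
vin=G50: ✓ → 142105
vin=G39: ✓ → 203933
vin=G95: ✓ → 11986
mpg_sum = 35701 + 65294 + 141347 + 185761 + 37971 + 143970 + 142105 + 203933 + 11986 = 968068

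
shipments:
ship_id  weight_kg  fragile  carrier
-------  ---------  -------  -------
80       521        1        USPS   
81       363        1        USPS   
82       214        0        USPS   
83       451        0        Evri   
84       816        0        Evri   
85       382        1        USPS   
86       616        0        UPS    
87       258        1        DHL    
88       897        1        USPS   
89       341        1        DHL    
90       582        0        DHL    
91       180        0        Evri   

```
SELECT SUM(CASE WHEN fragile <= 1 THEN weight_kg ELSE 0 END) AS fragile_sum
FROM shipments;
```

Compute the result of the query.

5621

ship_id=80: ✓ → 521
ship_id=81: ✓ → 363
ship_id=82: ✓ → 214
ship_id=83: ✓ → 451
ship_id=84: ✓ → 816
ship_id=85: ✓ → 382
ship_id=86: ✓ → 616
ship_id=87: ✓ → 258
ship_id=88: ✓ → 897
ship_id=89: ✓ → 341
ship_id=90: ✓ → 582
ship_id=91: ✓ → 180
fragile_sum = 521 + 363 + 214 + 451 + 816 + 382 + 616 + 258 + 897 + 341 + 582 + 180 = 5621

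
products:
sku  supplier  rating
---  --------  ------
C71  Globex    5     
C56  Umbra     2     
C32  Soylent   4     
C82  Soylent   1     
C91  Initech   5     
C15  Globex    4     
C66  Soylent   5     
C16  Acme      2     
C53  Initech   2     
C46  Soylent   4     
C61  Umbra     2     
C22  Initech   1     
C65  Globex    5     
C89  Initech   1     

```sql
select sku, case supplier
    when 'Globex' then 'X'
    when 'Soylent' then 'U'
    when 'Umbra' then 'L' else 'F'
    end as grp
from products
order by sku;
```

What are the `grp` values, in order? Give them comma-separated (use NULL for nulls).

X, F, F, U, U, F, L, L, X, U, X, U, F, F

sku=C15: supplier='Globex' → X
sku=C16: ELSE → F
sku=C22: ELSE → F
sku=C32: supplier='Soylent' → U
sku=C46: supplier='Soylent' → U
sku=C53: ELSE → F
sku=C56: supplier='Umbra' → L
sku=C61: supplier='Umbra' → L
sku=C65: supplier='Globex' → X
sku=C66: supplier='Soylent' → U
sku=C71: supplier='Globex' → X
sku=C82: supplier='Soylent' → U
sku=C89: ELSE → F
sku=C91: ELSE → F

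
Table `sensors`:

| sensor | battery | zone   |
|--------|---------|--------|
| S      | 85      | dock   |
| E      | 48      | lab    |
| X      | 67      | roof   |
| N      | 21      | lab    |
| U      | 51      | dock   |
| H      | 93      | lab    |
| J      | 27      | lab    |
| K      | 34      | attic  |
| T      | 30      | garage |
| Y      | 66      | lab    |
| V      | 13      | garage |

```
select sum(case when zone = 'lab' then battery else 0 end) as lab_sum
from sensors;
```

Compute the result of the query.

255

sensor=S: ✗
sensor=E: ✓ → 48
sensor=X: ✗
sensor=N: ✓ → 21
sensor=U: ✗
sensor=H: ✓ → 93
sensor=J: ✓ → 27
sensor=K: ✗
sensor=T: ✗
sensor=Y: ✓ → 66
sensor=V: ✗
lab_sum = 48 + 21 + 93 + 27 + 66 = 255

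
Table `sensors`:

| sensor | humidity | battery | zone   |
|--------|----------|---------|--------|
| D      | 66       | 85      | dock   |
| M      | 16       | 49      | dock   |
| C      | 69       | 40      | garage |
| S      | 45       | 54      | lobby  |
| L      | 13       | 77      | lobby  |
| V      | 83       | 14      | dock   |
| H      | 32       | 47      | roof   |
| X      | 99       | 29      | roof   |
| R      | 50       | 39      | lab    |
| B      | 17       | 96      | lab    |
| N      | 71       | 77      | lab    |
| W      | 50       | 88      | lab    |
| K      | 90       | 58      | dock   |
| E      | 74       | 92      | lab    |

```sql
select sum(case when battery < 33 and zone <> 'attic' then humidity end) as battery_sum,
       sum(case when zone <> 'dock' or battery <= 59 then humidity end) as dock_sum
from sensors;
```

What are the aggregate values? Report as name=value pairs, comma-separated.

battery_sum=182, dock_sum=709

[battery_sum: battery < 33 and zone <> 'attic']
sensor=D: ✗
sensor=M: ✗
sensor=C: ✗
sensor=S: ✗
sensor=L: ✗
sensor=V: ✓ → 83
sensor=H: ✗
sensor=X: ✓ → 99
sensor=R: ✗
sensor=B: ✗
sensor=N: ✗
sensor=W: ✗
sensor=K: ✗
sensor=E: ✗
battery_sum = 83 + 99 = 182
—
[dock_sum: zone <> 'dock' or battery <= 59]
sensor=D: ✗
sensor=M: ✓ → 16
sensor=C: ✓ → 69
sensor=S: ✓ → 45
sensor=L: ✓ → 13
sensor=V: ✓ → 83
sensor=H: ✓ → 32
sensor=X: ✓ → 99
sensor=R: ✓ → 50
sensor=B: ✓ → 17
sensor=N: ✓ → 71
sensor=W: ✓ → 50
sensor=K: ✓ → 90
sensor=E: ✓ → 74
dock_sum = 16 + 69 + 45 + 13 + 83 + 32 + 99 + 50 + 17 + 71 + 50 + 90 + 74 = 709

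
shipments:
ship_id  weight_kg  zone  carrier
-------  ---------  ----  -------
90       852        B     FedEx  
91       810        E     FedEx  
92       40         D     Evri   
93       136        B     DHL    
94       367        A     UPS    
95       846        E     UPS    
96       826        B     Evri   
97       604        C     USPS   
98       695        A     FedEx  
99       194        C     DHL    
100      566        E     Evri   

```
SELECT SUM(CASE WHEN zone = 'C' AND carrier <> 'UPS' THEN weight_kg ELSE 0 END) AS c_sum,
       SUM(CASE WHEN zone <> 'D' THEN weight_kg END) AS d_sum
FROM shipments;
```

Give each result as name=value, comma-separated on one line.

[c_sum: zone = 'C' AND carrier <> 'UPS']
ship_id=90: ✗
ship_id=91: ✗
ship_id=92: ✗
ship_id=93: ✗
ship_id=94: ✗
ship_id=95: ✗
ship_id=96: ✗
ship_id=97: ✓ → 604
ship_id=98: ✗
ship_id=99: ✓ → 194
ship_id=100: ✗
c_sum = 604 + 194 = 798
—
[d_sum: zone <> 'D']
ship_id=90: ✓ → 852
ship_id=91: ✓ → 810
ship_id=92: ✗
ship_id=93: ✓ → 136
ship_id=94: ✓ → 367
ship_id=95: ✓ → 846
ship_id=96: ✓ → 826
ship_id=97: ✓ → 604
ship_id=98: ✓ → 695
ship_id=99: ✓ → 194
ship_id=100: ✓ → 566
d_sum = 852 + 810 + 136 + 367 + 846 + 826 + 604 + 695 + 194 + 566 = 5896

c_sum=798, d_sum=5896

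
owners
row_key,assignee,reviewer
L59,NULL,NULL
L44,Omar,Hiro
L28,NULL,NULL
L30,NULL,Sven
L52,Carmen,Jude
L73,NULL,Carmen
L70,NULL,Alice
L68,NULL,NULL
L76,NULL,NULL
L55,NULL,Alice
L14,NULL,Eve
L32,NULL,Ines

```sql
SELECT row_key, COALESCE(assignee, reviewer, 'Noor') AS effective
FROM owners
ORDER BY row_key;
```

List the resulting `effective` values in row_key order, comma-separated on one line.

row_key=L14: assignee=NULL, reviewer=Eve → Eve
row_key=L28: assignee=NULL, reviewer=NULL, → literal Noor → Noor
row_key=L30: assignee=NULL, reviewer=Sven → Sven
row_key=L32: assignee=NULL, reviewer=Ines → Ines
row_key=L44: assignee=Omar → Omar
row_key=L52: assignee=Carmen → Carmen
row_key=L55: assignee=NULL, reviewer=Alice → Alice
row_key=L59: assignee=NULL, reviewer=NULL, → literal Noor → Noor
row_key=L68: assignee=NULL, reviewer=NULL, → literal Noor → Noor
row_key=L70: assignee=NULL, reviewer=Alice → Alice
row_key=L73: assignee=NULL, reviewer=Carmen → Carmen
row_key=L76: assignee=NULL, reviewer=NULL, → literal Noor → Noor

Eve, Noor, Sven, Ines, Omar, Carmen, Alice, Noor, Noor, Alice, Carmen, Noor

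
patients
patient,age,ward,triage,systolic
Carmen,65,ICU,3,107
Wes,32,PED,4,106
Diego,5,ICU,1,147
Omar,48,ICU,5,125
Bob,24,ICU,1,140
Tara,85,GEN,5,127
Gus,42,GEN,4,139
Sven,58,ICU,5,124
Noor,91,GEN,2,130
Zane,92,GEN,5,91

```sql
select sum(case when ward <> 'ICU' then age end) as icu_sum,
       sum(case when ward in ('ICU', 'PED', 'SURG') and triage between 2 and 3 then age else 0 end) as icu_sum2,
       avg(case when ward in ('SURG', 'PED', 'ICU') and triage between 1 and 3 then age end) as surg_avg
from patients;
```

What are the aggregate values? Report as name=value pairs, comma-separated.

[icu_sum: ward <> 'ICU']
patient=Carmen: ✗
patient=Wes: ✓ → 32
patient=Diego: ✗
patient=Omar: ✗
patient=Bob: ✗
patient=Tara: ✓ → 85
patient=Gus: ✓ → 42
patient=Sven: ✗
patient=Noor: ✓ → 91
patient=Zane: ✓ → 92
icu_sum = 32 + 85 + 42 + 91 + 92 = 342
—
[icu_sum2: ward in ('ICU', 'PED', 'SURG') and triage between 2 and 3]
patient=Carmen: ✓ → 65
patient=Wes: ✗
patient=Diego: ✗
patient=Omar: ✗
patient=Bob: ✗
patient=Tara: ✗
patient=Gus: ✗
patient=Sven: ✗
patient=Noor: ✗
patient=Zane: ✗
icu_sum2 = 65
—
[surg_avg: ward in ('SURG', 'PED', 'ICU') and triage between 1 and 3]
patient=Carmen: ✓ → 65
patient=Wes: ✗
patient=Diego: ✓ → 5
patient=Omar: ✗
patient=Bob: ✓ → 24
patient=Tara: ✗
patient=Gus: ✗
patient=Sven: ✗
patient=Noor: ✗
patient=Zane: ✗
surg_avg = (65 + 5 + 24) / 3 = 31.3333333333

icu_sum=342, icu_sum2=65, surg_avg=31.3333333333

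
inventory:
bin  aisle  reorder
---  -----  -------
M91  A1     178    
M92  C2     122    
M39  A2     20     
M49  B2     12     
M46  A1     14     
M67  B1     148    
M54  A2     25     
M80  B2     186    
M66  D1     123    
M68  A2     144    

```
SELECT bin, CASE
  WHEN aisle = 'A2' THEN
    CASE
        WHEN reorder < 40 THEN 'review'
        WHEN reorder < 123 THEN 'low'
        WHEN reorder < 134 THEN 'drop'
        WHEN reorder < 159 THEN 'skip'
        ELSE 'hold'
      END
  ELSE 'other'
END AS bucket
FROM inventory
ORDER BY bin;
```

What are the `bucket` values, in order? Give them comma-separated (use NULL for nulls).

review, other, other, review, other, other, skip, other, other, other

bin=M39: aisle='A2' → inner[reorder < 40] → review
bin=M46: aisle='A1' → outer ELSE → other
bin=M49: aisle='B2' → outer ELSE → other
bin=M54: aisle='A2' → inner[reorder < 40] → review
bin=M66: aisle='D1' → outer ELSE → other
bin=M67: aisle='B1' → outer ELSE → other
bin=M68: aisle='A2' → inner[reorder < 159] → skip
bin=M80: aisle='B2' → outer ELSE → other
bin=M91: aisle='A1' → outer ELSE → other
bin=M92: aisle='C2' → outer ELSE → other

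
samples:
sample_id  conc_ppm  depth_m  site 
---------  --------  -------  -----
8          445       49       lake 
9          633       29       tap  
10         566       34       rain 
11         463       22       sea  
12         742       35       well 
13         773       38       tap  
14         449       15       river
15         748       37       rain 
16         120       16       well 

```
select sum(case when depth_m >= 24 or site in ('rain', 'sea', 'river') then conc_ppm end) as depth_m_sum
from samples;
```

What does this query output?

sample_id=8: ✓ → 445
sample_id=9: ✓ → 633
sample_id=10: ✓ → 566
sample_id=11: ✓ → 463
sample_id=12: ✓ → 742
sample_id=13: ✓ → 773
sample_id=14: ✓ → 449
sample_id=15: ✓ → 748
sample_id=16: ✗
depth_m_sum = 445 + 633 + 566 + 463 + 742 + 773 + 449 + 748 = 4819

4819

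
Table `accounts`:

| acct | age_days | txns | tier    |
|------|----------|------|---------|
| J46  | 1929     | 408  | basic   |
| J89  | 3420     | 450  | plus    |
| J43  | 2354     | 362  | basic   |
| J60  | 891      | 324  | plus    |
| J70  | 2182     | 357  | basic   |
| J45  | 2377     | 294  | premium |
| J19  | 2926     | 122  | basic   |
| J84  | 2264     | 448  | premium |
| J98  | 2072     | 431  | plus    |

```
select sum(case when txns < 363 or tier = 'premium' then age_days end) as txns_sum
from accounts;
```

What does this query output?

acct=J46: ✗
acct=J89: ✗
acct=J43: ✓ → 2354
acct=J60: ✓ → 891
acct=J70: ✓ → 2182
acct=J45: ✓ → 2377
acct=J19: ✓ → 2926
acct=J84: ✓ → 2264
acct=J98: ✗
txns_sum = 2354 + 891 + 2182 + 2377 + 2926 + 2264 = 12994

12994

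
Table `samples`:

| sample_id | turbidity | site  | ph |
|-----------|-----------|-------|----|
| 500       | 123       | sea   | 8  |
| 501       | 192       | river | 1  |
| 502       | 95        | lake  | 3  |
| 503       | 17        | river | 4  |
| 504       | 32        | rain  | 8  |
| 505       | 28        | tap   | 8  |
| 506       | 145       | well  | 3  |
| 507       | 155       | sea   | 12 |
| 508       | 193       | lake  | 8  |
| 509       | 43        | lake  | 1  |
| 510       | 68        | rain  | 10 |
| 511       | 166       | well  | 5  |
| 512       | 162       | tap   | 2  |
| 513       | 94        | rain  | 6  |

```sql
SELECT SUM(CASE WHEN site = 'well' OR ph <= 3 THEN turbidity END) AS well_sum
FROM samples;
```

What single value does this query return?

sample_id=500: ✗
sample_id=501: ✓ → 192
sample_id=502: ✓ → 95
sample_id=503: ✗
sample_id=504: ✗
sample_id=505: ✗
sample_id=506: ✓ → 145
sample_id=507: ✗
sample_id=508: ✗
sample_id=509: ✓ → 43
sample_id=510: ✗
sample_id=511: ✓ → 166
sample_id=512: ✓ → 162
sample_id=513: ✗
well_sum = 192 + 95 + 145 + 43 + 166 + 162 = 803

803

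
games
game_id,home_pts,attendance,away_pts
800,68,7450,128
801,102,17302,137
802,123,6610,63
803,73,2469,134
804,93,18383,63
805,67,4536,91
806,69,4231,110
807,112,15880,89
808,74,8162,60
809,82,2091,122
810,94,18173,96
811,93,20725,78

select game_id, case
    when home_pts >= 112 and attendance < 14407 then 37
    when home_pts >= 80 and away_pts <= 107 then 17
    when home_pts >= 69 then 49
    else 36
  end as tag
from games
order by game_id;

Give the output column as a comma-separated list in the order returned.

36, 49, 37, 49, 17, 36, 49, 17, 49, 49, 17, 17

game_id=800: ELSE → 36
game_id=801: home_pts >= 69 → 49
game_id=802: home_pts >= 112 and attendance < 14407 → 37
game_id=803: home_pts >= 69 → 49
game_id=804: home_pts >= 80 and away_pts <= 107 → 17
game_id=805: ELSE → 36
game_id=806: home_pts >= 69 → 49
game_id=807: home_pts >= 80 and away_pts <= 107 → 17
game_id=808: home_pts >= 69 → 49
game_id=809: home_pts >= 69 → 49
game_id=810: home_pts >= 80 and away_pts <= 107 → 17
game_id=811: home_pts >= 80 and away_pts <= 107 → 17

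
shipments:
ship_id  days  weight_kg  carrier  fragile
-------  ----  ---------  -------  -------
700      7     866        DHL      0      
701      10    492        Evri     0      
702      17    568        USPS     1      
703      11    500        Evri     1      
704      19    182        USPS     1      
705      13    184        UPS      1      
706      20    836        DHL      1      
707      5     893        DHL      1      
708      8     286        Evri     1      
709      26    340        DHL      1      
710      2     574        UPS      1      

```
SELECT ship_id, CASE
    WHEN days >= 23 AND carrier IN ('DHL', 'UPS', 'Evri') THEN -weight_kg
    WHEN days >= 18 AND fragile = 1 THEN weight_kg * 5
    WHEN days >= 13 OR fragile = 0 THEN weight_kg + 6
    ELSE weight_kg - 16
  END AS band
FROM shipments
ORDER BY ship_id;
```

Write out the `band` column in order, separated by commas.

872, 498, 574, 484, 910, 190, 4180, 877, 270, -340, 558

ship_id=700: days >= 13 OR fragile = 0 → 872
ship_id=701: days >= 13 OR fragile = 0 → 498
ship_id=702: days >= 13 OR fragile = 0 → 574
ship_id=703: ELSE → 484
ship_id=704: days >= 18 AND fragile = 1 → 910
ship_id=705: days >= 13 OR fragile = 0 → 190
ship_id=706: days >= 18 AND fragile = 1 → 4180
ship_id=707: ELSE → 877
ship_id=708: ELSE → 270
ship_id=709: days >= 23 AND carrier IN ('DHL', 'UPS', 'Evri') → -340
ship_id=710: ELSE → 558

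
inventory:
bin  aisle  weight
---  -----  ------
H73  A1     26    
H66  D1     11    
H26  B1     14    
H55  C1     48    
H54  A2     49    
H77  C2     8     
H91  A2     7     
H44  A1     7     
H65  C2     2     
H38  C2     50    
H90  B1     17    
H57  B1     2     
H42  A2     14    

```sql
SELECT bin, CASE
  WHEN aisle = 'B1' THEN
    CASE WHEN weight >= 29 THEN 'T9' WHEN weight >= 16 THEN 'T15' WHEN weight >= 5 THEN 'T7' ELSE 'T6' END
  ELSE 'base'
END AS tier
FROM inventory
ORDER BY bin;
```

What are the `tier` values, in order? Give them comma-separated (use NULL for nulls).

T7, base, base, base, base, base, T6, base, base, base, base, T15, base

bin=H26: aisle='B1' → inner[weight >= 5] → T7
bin=H38: aisle='C2' → outer ELSE → base
bin=H42: aisle='A2' → outer ELSE → base
bin=H44: aisle='A1' → outer ELSE → base
bin=H54: aisle='A2' → outer ELSE → base
bin=H55: aisle='C1' → outer ELSE → base
bin=H57: aisle='B1' → inner[ELSE] → T6
bin=H65: aisle='C2' → outer ELSE → base
bin=H66: aisle='D1' → outer ELSE → base
bin=H73: aisle='A1' → outer ELSE → base
bin=H77: aisle='C2' → outer ELSE → base
bin=H90: aisle='B1' → inner[weight >= 16] → T15
bin=H91: aisle='A2' → outer ELSE → base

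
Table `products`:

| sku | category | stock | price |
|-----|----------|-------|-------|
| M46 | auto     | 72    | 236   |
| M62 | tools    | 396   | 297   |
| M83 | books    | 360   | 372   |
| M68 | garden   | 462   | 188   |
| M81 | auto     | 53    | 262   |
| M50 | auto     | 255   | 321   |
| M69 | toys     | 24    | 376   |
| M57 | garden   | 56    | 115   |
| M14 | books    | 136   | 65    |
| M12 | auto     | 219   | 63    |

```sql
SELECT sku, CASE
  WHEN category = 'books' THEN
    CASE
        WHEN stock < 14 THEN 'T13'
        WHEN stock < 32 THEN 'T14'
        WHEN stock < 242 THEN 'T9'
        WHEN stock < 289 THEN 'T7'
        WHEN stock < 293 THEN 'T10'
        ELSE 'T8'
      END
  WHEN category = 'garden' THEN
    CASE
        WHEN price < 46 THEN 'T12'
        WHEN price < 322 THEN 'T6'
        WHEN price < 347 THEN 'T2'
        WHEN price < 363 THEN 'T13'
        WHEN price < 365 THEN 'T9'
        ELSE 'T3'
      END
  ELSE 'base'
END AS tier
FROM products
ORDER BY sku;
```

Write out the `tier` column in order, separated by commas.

sku=M12: category='auto' → outer ELSE → base
sku=M14: category='books' → inner[stock < 242] → T9
sku=M46: category='auto' → outer ELSE → base
sku=M50: category='auto' → outer ELSE → base
sku=M57: category='garden' → inner[price < 322] → T6
sku=M62: category='tools' → outer ELSE → base
sku=M68: category='garden' → inner[price < 322] → T6
sku=M69: category='toys' → outer ELSE → base
sku=M81: category='auto' → outer ELSE → base
sku=M83: category='books' → inner[ELSE] → T8

base, T9, base, base, T6, base, T6, base, base, T8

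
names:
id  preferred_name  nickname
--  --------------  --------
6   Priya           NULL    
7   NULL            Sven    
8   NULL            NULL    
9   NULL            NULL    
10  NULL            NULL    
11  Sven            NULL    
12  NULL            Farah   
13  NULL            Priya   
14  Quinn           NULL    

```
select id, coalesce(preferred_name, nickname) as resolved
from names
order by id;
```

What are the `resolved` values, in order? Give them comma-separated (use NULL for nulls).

id=6: preferred_name=Priya → Priya
id=7: preferred_name=NULL, nickname=Sven → Sven
id=8: preferred_name=NULL, nickname=NULL (all NULL) → NULL
id=9: preferred_name=NULL, nickname=NULL (all NULL) → NULL
id=10: preferred_name=NULL, nickname=NULL (all NULL) → NULL
id=11: preferred_name=Sven → Sven
id=12: preferred_name=NULL, nickname=Farah → Farah
id=13: preferred_name=NULL, nickname=Priya → Priya
id=14: preferred_name=Quinn → Quinn

Priya, Sven, NULL, NULL, NULL, Sven, Farah, Priya, Quinn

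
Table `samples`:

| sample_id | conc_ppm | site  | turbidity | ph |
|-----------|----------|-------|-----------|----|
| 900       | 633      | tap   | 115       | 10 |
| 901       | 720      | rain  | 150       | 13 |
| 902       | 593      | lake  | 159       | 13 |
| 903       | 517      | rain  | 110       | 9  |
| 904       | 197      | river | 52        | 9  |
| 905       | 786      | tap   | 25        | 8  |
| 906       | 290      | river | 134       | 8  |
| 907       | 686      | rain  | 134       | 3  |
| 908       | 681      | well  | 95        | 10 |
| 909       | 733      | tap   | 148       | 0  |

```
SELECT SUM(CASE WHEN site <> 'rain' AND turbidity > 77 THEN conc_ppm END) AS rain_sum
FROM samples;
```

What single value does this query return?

sample_id=900: ✓ → 633
sample_id=901: ✗
sample_id=902: ✓ → 593
sample_id=903: ✗
sample_id=904: ✗
sample_id=905: ✗
sample_id=906: ✓ → 290
sample_id=907: ✗
sample_id=908: ✓ → 681
sample_id=909: ✓ → 733
rain_sum = 633 + 593 + 290 + 681 + 733 = 2930

2930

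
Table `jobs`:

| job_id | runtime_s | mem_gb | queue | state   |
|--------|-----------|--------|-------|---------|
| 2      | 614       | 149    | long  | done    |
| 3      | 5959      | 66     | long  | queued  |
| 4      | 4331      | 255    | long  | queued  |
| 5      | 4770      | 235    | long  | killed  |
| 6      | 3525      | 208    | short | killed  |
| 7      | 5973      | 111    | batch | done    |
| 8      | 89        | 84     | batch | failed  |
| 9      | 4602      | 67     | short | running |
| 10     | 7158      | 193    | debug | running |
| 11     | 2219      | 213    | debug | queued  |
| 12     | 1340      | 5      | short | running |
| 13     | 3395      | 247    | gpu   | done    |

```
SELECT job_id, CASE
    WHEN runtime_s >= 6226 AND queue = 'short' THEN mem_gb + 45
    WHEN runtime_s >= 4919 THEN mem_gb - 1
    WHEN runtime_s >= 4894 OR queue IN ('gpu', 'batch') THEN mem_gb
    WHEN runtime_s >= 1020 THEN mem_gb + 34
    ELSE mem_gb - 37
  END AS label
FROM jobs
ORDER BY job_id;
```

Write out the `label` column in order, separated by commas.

job_id=2: ELSE → 112
job_id=3: runtime_s >= 4919 → 65
job_id=4: runtime_s >= 1020 → 289
job_id=5: runtime_s >= 1020 → 269
job_id=6: runtime_s >= 1020 → 242
job_id=7: runtime_s >= 4919 → 110
job_id=8: runtime_s >= 4894 OR queue IN ('gpu', 'batch') → 84
job_id=9: runtime_s >= 1020 → 101
job_id=10: runtime_s >= 4919 → 192
job_id=11: runtime_s >= 1020 → 247
job_id=12: runtime_s >= 1020 → 39
job_id=13: runtime_s >= 4894 OR queue IN ('gpu', 'batch') → 247

112, 65, 289, 269, 242, 110, 84, 101, 192, 247, 39, 247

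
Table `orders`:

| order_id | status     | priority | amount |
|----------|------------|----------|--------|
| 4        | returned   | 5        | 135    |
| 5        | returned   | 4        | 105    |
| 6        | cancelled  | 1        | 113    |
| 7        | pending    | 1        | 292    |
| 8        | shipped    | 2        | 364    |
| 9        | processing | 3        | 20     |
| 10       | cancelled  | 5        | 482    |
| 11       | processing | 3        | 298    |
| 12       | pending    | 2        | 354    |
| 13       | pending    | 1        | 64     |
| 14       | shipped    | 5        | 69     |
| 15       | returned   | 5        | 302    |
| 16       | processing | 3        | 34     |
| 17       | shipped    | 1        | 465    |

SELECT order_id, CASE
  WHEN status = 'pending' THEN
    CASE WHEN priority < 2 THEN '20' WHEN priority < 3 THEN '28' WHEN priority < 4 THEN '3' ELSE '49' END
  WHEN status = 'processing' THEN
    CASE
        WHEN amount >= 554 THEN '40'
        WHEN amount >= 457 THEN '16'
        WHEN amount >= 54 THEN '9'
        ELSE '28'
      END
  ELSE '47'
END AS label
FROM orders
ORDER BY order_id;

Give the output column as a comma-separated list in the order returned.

order_id=4: status='returned' → outer ELSE → 47
order_id=5: status='returned' → outer ELSE → 47
order_id=6: status='cancelled' → outer ELSE → 47
order_id=7: status='pending' → inner[priority < 2] → 20
order_id=8: status='shipped' → outer ELSE → 47
order_id=9: status='processing' → inner[ELSE] → 28
order_id=10: status='cancelled' → outer ELSE → 47
order_id=11: status='processing' → inner[amount >= 54] → 9
order_id=12: status='pending' → inner[priority < 3] → 28
order_id=13: status='pending' → inner[priority < 2] → 20
order_id=14: status='shipped' → outer ELSE → 47
order_id=15: status='returned' → outer ELSE → 47
order_id=16: status='processing' → inner[ELSE] → 28
order_id=17: status='shipped' → outer ELSE → 47

47, 47, 47, 20, 47, 28, 47, 9, 28, 20, 47, 47, 28, 47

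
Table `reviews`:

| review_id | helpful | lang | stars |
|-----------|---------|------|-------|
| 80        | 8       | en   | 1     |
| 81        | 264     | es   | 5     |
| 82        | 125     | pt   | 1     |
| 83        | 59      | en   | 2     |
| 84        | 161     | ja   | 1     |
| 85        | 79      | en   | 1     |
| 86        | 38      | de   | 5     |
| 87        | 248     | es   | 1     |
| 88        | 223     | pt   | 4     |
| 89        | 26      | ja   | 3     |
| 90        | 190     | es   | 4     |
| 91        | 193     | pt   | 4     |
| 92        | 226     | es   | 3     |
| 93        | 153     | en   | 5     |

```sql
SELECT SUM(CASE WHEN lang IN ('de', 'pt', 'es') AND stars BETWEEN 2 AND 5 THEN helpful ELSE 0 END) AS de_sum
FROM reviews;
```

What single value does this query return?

1134

review_id=80: ✗
review_id=81: ✓ → 264
review_id=82: ✗
review_id=83: ✗
review_id=84: ✗
review_id=85: ✗
review_id=86: ✓ → 38
review_id=87: ✗
review_id=88: ✓ → 223
review_id=89: ✗
review_id=90: ✓ → 190
review_id=91: ✓ → 193
review_id=92: ✓ → 226
review_id=93: ✗
de_sum = 264 + 38 + 223 + 190 + 193 + 226 = 1134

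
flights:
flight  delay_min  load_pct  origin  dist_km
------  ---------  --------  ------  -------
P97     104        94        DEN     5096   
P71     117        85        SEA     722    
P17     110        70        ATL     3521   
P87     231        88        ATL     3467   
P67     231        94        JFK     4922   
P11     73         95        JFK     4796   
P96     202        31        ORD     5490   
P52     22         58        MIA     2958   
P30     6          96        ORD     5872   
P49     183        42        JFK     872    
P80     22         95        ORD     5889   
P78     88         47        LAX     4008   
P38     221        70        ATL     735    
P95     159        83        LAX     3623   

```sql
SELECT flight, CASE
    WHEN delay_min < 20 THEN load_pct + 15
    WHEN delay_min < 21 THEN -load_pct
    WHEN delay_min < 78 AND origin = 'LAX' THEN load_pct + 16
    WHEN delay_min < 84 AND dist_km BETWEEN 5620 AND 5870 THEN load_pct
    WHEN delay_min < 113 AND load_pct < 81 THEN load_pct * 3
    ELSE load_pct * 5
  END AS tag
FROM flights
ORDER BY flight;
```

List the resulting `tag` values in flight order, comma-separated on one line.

475, 210, 111, 350, 210, 174, 470, 425, 141, 475, 440, 415, 155, 470

flight=P11: ELSE → 475
flight=P17: delay_min < 113 AND load_pct < 81 → 210
flight=P30: delay_min < 20 → 111
flight=P38: ELSE → 350
flight=P49: ELSE → 210
flight=P52: delay_min < 113 AND load_pct < 81 → 174
flight=P67: ELSE → 470
flight=P71: ELSE → 425
flight=P78: delay_min < 113 AND load_pct < 81 → 141
flight=P80: ELSE → 475
flight=P87: ELSE → 440
flight=P95: ELSE → 415
flight=P96: ELSE → 155
flight=P97: ELSE → 470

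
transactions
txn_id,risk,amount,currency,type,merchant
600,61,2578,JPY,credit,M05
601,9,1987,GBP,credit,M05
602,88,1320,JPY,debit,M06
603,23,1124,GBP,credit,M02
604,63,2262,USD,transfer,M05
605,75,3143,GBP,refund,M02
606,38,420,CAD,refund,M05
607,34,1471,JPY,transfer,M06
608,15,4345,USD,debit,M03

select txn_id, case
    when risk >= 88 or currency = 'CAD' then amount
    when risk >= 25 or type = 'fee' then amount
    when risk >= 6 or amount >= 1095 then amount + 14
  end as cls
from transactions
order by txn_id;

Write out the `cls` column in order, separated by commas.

txn_id=600: risk >= 25 or type = 'fee' → 2578
txn_id=601: risk >= 6 or amount >= 1095 → 2001
txn_id=602: risk >= 88 or currency = 'CAD' → 1320
txn_id=603: risk >= 6 or amount >= 1095 → 1138
txn_id=604: risk >= 25 or type = 'fee' → 2262
txn_id=605: risk >= 25 or type = 'fee' → 3143
txn_id=606: risk >= 88 or currency = 'CAD' → 420
txn_id=607: risk >= 25 or type = 'fee' → 1471
txn_id=608: risk >= 6 or amount >= 1095 → 4359

2578, 2001, 1320, 1138, 2262, 3143, 420, 1471, 4359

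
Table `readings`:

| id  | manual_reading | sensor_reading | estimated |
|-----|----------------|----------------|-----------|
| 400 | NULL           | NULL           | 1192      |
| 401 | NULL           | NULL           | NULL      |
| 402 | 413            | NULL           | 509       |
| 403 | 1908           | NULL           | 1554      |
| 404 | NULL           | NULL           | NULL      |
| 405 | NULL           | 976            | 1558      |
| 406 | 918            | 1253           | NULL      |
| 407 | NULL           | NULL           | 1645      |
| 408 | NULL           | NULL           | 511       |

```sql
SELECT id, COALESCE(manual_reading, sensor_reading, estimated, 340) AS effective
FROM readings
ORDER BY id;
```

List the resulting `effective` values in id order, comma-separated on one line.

1192, 340, 413, 1908, 340, 976, 918, 1645, 511

id=400: manual_reading=NULL, sensor_reading=NULL, estimated=1192 → 1192
id=401: manual_reading=NULL, sensor_reading=NULL, estimated=NULL, → literal 340 → 340
id=402: manual_reading=413 → 413
id=403: manual_reading=1908 → 1908
id=404: manual_reading=NULL, sensor_reading=NULL, estimated=NULL, → literal 340 → 340
id=405: manual_reading=NULL, sensor_reading=976 → 976
id=406: manual_reading=918 → 918
id=407: manual_reading=NULL, sensor_reading=NULL, estimated=1645 → 1645
id=408: manual_reading=NULL, sensor_reading=NULL, estimated=511 → 511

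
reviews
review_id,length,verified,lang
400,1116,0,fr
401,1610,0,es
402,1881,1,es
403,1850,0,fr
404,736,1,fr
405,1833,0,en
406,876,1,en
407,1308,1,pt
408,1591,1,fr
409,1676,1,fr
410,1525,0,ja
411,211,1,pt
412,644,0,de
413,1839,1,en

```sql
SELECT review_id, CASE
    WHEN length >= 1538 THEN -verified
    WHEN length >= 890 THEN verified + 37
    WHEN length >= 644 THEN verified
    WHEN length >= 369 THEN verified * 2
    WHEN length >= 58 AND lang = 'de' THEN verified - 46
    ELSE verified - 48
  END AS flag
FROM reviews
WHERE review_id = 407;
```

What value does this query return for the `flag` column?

review_id = 407: length=1308, verified=1, lang=pt.
length >= 1538 → false
length >= 890 → true → 38

38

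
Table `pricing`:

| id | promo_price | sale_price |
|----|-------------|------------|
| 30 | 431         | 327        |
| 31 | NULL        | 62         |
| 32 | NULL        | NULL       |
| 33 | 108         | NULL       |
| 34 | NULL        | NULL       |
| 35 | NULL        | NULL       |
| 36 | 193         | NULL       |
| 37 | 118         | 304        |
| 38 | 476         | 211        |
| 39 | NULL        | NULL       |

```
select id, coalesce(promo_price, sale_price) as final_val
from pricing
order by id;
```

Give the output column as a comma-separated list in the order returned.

id=30: promo_price=431 → 431
id=31: promo_price=NULL, sale_price=62 → 62
id=32: promo_price=NULL, sale_price=NULL (all NULL) → NULL
id=33: promo_price=108 → 108
id=34: promo_price=NULL, sale_price=NULL (all NULL) → NULL
id=35: promo_price=NULL, sale_price=NULL (all NULL) → NULL
id=36: promo_price=193 → 193
id=37: promo_price=118 → 118
id=38: promo_price=476 → 476
id=39: promo_price=NULL, sale_price=NULL (all NULL) → NULL

431, 62, NULL, 108, NULL, NULL, 193, 118, 476, NULL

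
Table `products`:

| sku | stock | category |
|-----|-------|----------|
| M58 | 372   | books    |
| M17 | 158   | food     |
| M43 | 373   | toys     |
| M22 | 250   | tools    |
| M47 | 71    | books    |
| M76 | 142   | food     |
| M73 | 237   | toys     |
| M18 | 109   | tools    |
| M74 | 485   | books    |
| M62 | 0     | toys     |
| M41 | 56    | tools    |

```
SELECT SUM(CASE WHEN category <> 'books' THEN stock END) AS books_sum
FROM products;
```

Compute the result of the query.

1325

sku=M58: ✗
sku=M17: ✓ → 158
sku=M43: ✓ → 373
sku=M22: ✓ → 250
sku=M47: ✗
sku=M76: ✓ → 142
sku=M73: ✓ → 237
sku=M18: ✓ → 109
sku=M74: ✗
sku=M62: ✓ → 0
sku=M41: ✓ → 56
books_sum = 158 + 373 + 250 + 142 + 237 + 109 + 56 = 1325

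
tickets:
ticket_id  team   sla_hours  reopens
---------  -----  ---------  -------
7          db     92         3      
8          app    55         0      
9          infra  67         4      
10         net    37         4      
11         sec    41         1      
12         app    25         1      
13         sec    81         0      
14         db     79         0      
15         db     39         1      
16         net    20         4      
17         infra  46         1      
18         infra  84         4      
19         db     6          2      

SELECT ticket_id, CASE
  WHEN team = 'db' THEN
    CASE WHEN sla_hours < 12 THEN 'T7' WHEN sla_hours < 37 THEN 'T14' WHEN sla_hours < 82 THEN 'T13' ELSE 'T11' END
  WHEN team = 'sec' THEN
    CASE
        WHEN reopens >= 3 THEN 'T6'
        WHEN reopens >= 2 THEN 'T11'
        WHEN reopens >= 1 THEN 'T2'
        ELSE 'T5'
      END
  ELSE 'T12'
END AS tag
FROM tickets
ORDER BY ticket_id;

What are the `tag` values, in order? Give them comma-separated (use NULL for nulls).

ticket_id=7: team='db' → inner[ELSE] → T11
ticket_id=8: team='app' → outer ELSE → T12
ticket_id=9: team='infra' → outer ELSE → T12
ticket_id=10: team='net' → outer ELSE → T12
ticket_id=11: team='sec' → inner[reopens >= 1] → T2
ticket_id=12: team='app' → outer ELSE → T12
ticket_id=13: team='sec' → inner[ELSE] → T5
ticket_id=14: team='db' → inner[sla_hours < 82] → T13
ticket_id=15: team='db' → inner[sla_hours < 82] → T13
ticket_id=16: team='net' → outer ELSE → T12
ticket_id=17: team='infra' → outer ELSE → T12
ticket_id=18: team='infra' → outer ELSE → T12
ticket_id=19: team='db' → inner[sla_hours < 12] → T7

T11, T12, T12, T12, T2, T12, T5, T13, T13, T12, T12, T12, T7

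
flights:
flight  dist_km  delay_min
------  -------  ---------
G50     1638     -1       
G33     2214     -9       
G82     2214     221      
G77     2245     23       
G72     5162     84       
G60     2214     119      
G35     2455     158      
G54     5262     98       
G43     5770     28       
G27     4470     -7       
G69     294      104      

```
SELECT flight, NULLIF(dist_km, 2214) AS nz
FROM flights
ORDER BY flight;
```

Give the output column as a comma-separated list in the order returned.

4470, NULL, 2455, 5770, 1638, 5262, NULL, 294, 5162, 2245, NULL

flight=G27: dist_km=4470 vs 2214: differ → 4470
flight=G33: dist_km=2214 vs 2214: equal → NULL
flight=G35: dist_km=2455 vs 2214: differ → 2455
flight=G43: dist_km=5770 vs 2214: differ → 5770
flight=G50: dist_km=1638 vs 2214: differ → 1638
flight=G54: dist_km=5262 vs 2214: differ → 5262
flight=G60: dist_km=2214 vs 2214: equal → NULL
flight=G69: dist_km=294 vs 2214: differ → 294
flight=G72: dist_km=5162 vs 2214: differ → 5162
flight=G77: dist_km=2245 vs 2214: differ → 2245
flight=G82: dist_km=2214 vs 2214: equal → NULL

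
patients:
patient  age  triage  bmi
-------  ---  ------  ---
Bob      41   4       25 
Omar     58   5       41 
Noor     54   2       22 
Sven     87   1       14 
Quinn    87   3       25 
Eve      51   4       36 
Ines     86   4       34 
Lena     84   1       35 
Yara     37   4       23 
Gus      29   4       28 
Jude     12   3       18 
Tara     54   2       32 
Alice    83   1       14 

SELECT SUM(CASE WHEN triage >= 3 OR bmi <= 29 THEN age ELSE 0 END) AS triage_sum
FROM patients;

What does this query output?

patient=Bob: ✓ → 41
patient=Omar: ✓ → 58
patient=Noor: ✓ → 54
patient=Sven: ✓ → 87
patient=Quinn: ✓ → 87
patient=Eve: ✓ → 51
patient=Ines: ✓ → 86
patient=Lena: ✗
patient=Yara: ✓ → 37
patient=Gus: ✓ → 29
patient=Jude: ✓ → 12
patient=Tara: ✗
patient=Alice: ✓ → 83
triage_sum = 41 + 58 + 54 + 87 + 87 + 51 + 86 + 37 + 29 + 12 + 83 = 625

625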